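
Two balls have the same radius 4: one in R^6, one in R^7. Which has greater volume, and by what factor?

V_6(4) ≈ 21167, V_7(4) ≈ 77410.6. The 7-ball is larger by a factor of 3.657.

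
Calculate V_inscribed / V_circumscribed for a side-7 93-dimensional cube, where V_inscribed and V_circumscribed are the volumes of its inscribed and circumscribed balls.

The radii are 7/2 and 7√93/2, so the volume ratio is (1/√93)^93 = 93^{-93/2} ≈ 2.92108e-92.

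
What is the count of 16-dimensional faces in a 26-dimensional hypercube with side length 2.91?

Number of 16-faces = C(26,16) · 2^(26-16) = 5311735 · 1024 = 5439216640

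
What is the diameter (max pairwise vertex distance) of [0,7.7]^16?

Diagonal = √16 · 7.7 = 30.8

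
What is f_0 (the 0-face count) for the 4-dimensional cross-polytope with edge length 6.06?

f_0(4-orthoplex) = 2^1 · (4 choose 1) = 8.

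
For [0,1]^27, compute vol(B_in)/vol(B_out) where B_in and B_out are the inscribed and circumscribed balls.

The radii are 1/2 and 1√27/2, so the volume ratio is (1/√27)^27 = 27^{-27/2} ≈ 4.74886e-20.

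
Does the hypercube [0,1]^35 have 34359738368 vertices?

True. The 35-cube has 2^35 = 34359738368 vertices.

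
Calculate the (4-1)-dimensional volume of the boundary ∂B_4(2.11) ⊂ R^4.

S_4(2.11) = 2·π^(4/2)·(2.11)^3 / Γ(4/2) ≈ 185.429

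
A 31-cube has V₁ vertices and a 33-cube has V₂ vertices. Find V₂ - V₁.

V₁ = 2^31 = 2147483648. V₂ = 2^33 = 8589934592. V₂ - V₁ = 6442450944.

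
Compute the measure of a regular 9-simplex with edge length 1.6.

V = (1.6^9 / 9!) · √((9+1) / 2^9) ≈ 2.64656e-05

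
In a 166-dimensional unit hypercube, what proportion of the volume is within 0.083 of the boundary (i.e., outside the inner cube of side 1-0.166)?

1 - (1 - 2·0.083)^166 = 1 - 0.834^166 ≈ 1 - 8.195e-14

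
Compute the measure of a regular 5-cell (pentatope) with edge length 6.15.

For a regular n-simplex with edge a, V = (a^n / n!)·√((n+1)/2^n). With a=6.15, n=4: V ≈ 33.3207.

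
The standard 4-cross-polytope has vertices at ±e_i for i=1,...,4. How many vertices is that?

An n-cross-polytope has 2n vertices; here n = 4, giving 8.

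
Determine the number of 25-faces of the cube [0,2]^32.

Number of 25-faces = C(32,25) · 2^(32-25) = 3365856 · 128 = 430829568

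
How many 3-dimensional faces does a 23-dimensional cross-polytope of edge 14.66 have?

Number of 3-faces = 2^(3+1) · C(23,3+1) = 16 · 8855 = 141680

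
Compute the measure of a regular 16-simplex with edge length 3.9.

For a regular n-simplex with edge a, V = (a^n / n!)·√((n+1)/2^n). With a=3.9, n=16: V ≈ 2.20495e-06.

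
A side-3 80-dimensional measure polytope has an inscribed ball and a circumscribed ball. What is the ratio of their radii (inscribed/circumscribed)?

r_in = 3/2 (half the side); r_out = 3√80/2 (half the diagonal). Ratio = 1/√80 ≈ 0.111803.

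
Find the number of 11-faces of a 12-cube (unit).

f_11(12-cube) = (12 choose 11) · 2^1 = 24.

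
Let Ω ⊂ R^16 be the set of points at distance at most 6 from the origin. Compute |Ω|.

The n-ball volume is π^(n/2)·r^n/Γ(n/2+1). With n=16, r=6: V = 2448880128·π^8/35 ≈ 6.63894e+11.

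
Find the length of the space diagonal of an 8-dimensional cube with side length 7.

Diagonal = √8 · 7 ≈ 19.799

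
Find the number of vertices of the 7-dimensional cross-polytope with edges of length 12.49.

An n-cross-polytope has 2n vertices; here n = 7, giving 14.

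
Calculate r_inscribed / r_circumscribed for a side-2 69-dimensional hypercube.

For an n-cube of any side s, the inradius is s/2 and the circumradius is s√n/2, so the ratio is 1/√69 ≈ 0.120386.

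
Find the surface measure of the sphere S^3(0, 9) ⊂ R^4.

S = n·V_n(r)/r = 4·V_4(9)/9 (volume-to-surface relation), giving 1458·π^2 ≈ 14389.9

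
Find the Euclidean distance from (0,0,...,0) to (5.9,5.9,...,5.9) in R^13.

||(5.9,5.9,...,5.9)|| = √(13)·5.9 ≈ 21.2728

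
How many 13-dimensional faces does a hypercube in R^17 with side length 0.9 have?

Choose 13 of 17 axes to span the face (C(17,13) = 2380 ways), then fix each of the remaining 4 coordinates at one of its two extreme values (2^4 = 16 ways): 2380·16 = 38080.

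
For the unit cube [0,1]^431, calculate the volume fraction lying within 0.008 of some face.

Shell fraction = 1 - (1-0.016)^431 ≈ 0.999043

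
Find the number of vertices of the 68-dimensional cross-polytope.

The vertices are ±e_1, ..., ±e_68, so there are 2·68 = 136.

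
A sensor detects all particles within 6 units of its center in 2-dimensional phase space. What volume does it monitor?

Volume = π^{2/2}·(6)^2/Γ(2) = 36·π ≈ 113.097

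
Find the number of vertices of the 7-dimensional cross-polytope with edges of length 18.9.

An n-cross-polytope has 2n vertices; here n = 7, giving 14.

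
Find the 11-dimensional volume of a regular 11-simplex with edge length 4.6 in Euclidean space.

V_11 = √(12) · 4.6^11 / (11! · 2^(11/2)) ≈ 0.0374202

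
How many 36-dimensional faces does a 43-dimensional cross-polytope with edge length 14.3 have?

f_36(43-orthoplex) = 2^37 · (43 choose 37) = 837890257650188288.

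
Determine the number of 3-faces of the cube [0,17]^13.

Choose 3 of 13 axes to span the face (C(13,3) = 286 ways), then fix each of the remaining 10 coordinates at one of its two extreme values (2^10 = 1024 ways): 286·1024 = 292864.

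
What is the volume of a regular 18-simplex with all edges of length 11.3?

Volume = 11.3^18 · √(19/2^18) / 18! ≈ 11.9999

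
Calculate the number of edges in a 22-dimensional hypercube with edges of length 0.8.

Each of the 2^22 = 4194304 vertices has degree 22; total edges = 22·2^22/2 = 46137344.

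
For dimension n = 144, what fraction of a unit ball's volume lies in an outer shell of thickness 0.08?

1 - (1-0.08)^144 ≈ 0.999994 ≈ 99.999390%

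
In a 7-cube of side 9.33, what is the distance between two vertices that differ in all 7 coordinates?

d = √(9.33² + 9.33² + ... + 9.33²) [7 terms] = √(7·9.33²) = 9.33√7 ≈ 24.6849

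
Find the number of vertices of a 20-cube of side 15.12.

The 20-cube has 2^20 = 1048576 vertices.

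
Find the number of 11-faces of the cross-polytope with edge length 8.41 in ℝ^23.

Number of 11-faces = 2^(11+1) · C(23,11+1) = 4096 · 1352078 = 5538111488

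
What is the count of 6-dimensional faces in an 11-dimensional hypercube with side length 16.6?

f_6(11-cube) = (11 choose 6) · 2^5 = 14784.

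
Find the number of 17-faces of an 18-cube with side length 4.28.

An n-cube has C(n,k)·2^(n-k) k-faces. Here C(18,17)·2^1 = 18·2 = 36.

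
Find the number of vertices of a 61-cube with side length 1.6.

Each vertex is a binary string of length 61, so there are 2^61 = 2305843009213693952.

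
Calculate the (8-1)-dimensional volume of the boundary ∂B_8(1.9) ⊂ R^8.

S = n·V_n(r)/r = 8·V_8(1.9)/1.9 (volume-to-surface relation), giving 2902.37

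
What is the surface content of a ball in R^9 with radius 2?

|∂B_9(2)| = 8192·π^4/105 ≈ 7599.76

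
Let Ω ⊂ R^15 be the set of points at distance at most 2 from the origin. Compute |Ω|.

The n-ball volume is π^(n/2)·r^n/Γ(n/2+1). With n=15, r=2: V = 8388608·π^7/2027025 ≈ 12499.1.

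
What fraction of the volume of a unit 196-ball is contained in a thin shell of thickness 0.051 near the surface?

Shell fraction = 1 - (1-0.051)^196 ≈ 0.999965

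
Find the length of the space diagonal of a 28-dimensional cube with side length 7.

The space diagonal of an n-cube of side s is s√n. Here 7·√28 ≈ 37.0405.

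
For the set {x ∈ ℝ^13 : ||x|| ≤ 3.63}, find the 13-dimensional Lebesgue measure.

V_13(3.63) = π^(13/2) · (3.63)^13 / Γ(13/2 + 1) ≈ 1.73032e+07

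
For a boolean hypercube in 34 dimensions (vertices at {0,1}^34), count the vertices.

An n-cube has 2^n vertices; for n = 34 that is 2^34 = 17179869184.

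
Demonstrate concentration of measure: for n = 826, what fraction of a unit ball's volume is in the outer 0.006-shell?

1 - (1-0.006)^826 ≈ 0.993063 ≈ 99.31%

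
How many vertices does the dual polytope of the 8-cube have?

Number of vertices = 2n = 16.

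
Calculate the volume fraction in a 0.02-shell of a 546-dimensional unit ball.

V(inner)/V(outer) = ((1-0.02)/1)^546 ≈ 1.62e-05, so the shell fraction is 0.999984.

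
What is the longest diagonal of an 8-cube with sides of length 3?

||(3,3,...,3)|| = √(8)·3 ≈ 8.48528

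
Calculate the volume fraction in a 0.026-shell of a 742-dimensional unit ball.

V(inner)/V(outer) = ((1-0.026)/1)^742 ≈ 3.241e-09, so the shell fraction is 0.9999999968.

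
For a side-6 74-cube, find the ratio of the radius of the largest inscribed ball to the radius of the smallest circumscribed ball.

r_in / r_out = (6/2) / (6√74/2) = 1/√74 ≈ 0.116248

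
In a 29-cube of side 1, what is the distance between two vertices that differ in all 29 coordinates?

The space diagonal of an n-cube of side s is s√n. Here 1·√29 ≈ 5.38516.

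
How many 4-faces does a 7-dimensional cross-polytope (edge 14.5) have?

Number of 4-faces = 2^(4+1) · C(7,4+1) = 32 · 21 = 672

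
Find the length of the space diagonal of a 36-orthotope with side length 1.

The space diagonal of an n-cube of side s is s√n. Here 1·√36 = 6.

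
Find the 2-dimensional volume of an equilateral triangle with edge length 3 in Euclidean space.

Area = (√3/4) · 3² = 3.89711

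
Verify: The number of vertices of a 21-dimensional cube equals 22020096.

False. The 21-cube has 2^21 = 2097152 vertices.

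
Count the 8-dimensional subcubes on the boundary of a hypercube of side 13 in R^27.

An n-cube has C(n,k)·2^(n-k) k-faces. Here C(27,8)·2^19 = 2220075·524288 = 1163958681600.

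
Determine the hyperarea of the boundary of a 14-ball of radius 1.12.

The surface area of an n-ball is 2π^(n/2) r^(n-1) / Γ(n/2). For n=14, r=1.12: 36.6084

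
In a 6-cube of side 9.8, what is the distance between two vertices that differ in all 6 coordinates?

Diagonal = √6 · 9.8 ≈ 24.005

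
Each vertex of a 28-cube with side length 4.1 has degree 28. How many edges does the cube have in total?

The 28-cube has n·2^(n-1) = 28·2^27 = 28·134217728 = 3758096384 edges.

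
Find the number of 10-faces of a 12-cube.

Number of 10-faces = C(12,10) · 2^(12-10) = 66 · 4 = 264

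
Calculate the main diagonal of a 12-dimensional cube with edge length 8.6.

Diagonal = √12 · 8.6 ≈ 29.7913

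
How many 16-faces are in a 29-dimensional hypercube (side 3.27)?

Choose 16 of 29 axes to span the face (C(29,16) = 67863915 ways), then fix each of the remaining 13 coordinates at one of its two extreme values (2^13 = 8192 ways): 67863915·8192 = 555941191680.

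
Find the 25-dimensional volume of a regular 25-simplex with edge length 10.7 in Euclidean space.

V = (10.7^25 / 25!) · √((25+1) / 2^25) ≈ 0.00308007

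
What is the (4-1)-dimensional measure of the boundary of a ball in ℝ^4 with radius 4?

S_4(4) = 2·π^(4/2)·(4)^3 / Γ(4/2) = 128·π^2 ≈ 1263.31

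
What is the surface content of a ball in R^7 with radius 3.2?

|∂B_7(3.2)| ≈ 35512.3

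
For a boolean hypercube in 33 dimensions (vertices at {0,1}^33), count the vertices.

Number of vertices = 2^33 = 8589934592.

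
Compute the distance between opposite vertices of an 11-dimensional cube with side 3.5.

The space diagonal of an n-cube of side s is s√n. Here 3.5·√11 ≈ 11.6082.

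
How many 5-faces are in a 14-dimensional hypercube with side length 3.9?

f_5(14-cube) = (14 choose 5) · 2^9 = 1025024.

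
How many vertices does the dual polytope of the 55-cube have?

The vertices are ±e_1, ..., ±e_55, so there are 2·55 = 110.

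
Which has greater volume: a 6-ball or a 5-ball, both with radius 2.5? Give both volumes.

V_6(2.5) ≈ 1261.65. V_5(2.5) ≈ 514.042. The 6-ball is larger.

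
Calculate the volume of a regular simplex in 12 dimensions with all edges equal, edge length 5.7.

V = (5.7^12 / 12!) · √((12+1) / 2^12) ≈ 0.138342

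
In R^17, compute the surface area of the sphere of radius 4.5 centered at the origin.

|∂B_17(4.5)| = 22876792454961·π^8/3203200 ≈ 6.77657e+10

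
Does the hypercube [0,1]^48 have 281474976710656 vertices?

True. The 48-cube has 2^48 = 281474976710656 vertices.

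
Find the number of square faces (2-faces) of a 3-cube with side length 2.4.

An n-cube has C(n,k)·2^(n-k) k-faces. Here C(3,2)·2^1 = 3·2 = 6.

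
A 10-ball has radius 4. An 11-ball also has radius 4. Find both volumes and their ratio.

V_10(4) ≈ 2.67404e+06. V_11(4) ≈ 7.9025e+06. Ratio V_10/V_11 ≈ 0.3384.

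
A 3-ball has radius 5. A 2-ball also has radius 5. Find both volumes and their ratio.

V_3(5) ≈ 523.599. V_2(5) ≈ 78.5398. Ratio V_3/V_2 ≈ 6.667.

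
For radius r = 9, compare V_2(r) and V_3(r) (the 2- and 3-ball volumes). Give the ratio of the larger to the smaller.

V_2(9) ≈ 254.469, V_3(9) ≈ 3053.63. The 3-ball is larger by a factor of 12.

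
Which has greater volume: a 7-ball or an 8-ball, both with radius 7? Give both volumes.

V_7(7) ≈ 3.89105e+06. V_8(7) ≈ 2.33977e+07. The 8-ball is larger.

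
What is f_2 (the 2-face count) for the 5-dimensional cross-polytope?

An n-cross-polytope has 2^(k+1)·C(n,k+1) k-faces. Here 2^3·C(5,3) = 8·10 = 80.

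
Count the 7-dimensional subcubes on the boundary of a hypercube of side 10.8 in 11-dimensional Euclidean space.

An n-cube has C(n,k)·2^(n-k) k-faces. Here C(11,7)·2^4 = 330·16 = 5280.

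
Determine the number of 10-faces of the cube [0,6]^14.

f_10(14-cube) = (14 choose 10) · 2^4 = 16016.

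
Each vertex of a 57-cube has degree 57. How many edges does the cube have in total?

Number of 1-faces = C(57,1)·2^(57-1) = 57·72057594037927936 = 4107282860161892352.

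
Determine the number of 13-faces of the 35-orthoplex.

An n-cross-polytope has 2^(k+1)·C(n,k+1) k-faces. Here 2^14·C(35,14) = 16384·2319959400 = 38010214809600.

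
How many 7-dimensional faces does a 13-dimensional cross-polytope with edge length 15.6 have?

An n-cross-polytope has 2^(k+1)·C(n,k+1) k-faces. Here 2^8·C(13,8) = 256·1287 = 329472.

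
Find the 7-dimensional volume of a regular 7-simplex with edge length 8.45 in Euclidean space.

V_7 = √(8) · 8.45^7 / (7! · 2^(7/2)) ≈ 152.583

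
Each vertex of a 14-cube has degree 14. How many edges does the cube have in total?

An n-cube has n·2^(n-1) edges. With n = 14: 14·8192 = 114688.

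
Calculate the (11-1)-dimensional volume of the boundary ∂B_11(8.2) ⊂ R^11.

S = n·V_n(r)/r = 11·V_11(8.2)/8.2 (volume-to-surface relation), giving 2.84863e+10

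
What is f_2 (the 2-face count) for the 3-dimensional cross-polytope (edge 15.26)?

Number of 2-faces = 2^(2+1) · C(3,2+1) = 8 · 1 = 8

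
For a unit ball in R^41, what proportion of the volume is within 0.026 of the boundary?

Shell fraction = 1 - (1-0.026)^41 ≈ 0.660439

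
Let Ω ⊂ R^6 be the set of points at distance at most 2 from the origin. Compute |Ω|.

V = 32·π^3/3 ≈ 330.734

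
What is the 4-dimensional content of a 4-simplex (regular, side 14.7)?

For a regular n-simplex with edge a, V = (a^n / n!)·√((n+1)/2^n). With a=14.7, n=4: V ≈ 1087.63.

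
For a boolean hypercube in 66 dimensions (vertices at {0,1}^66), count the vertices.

Each vertex is a binary string of length 66, so there are 2^66 = 73786976294838206464.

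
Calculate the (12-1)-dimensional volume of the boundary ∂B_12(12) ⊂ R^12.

S_12(12) = 2·π^(12/2)·(12)^11 / Γ(12/2) = 61917364224·π^6/5 ≈ 1.19053e+13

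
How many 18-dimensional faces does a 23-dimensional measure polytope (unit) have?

An n-cube has C(n,k)·2^(n-k) k-faces. Here C(23,18)·2^5 = 33649·32 = 1076768.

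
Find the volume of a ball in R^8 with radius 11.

V = 214358881·π^4/24 ≈ 8.70021e+08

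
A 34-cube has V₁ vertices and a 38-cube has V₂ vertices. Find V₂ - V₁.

V₁ = 2^34 = 17179869184. V₂ = 2^38 = 274877906944. V₂ - V₁ = 257698037760.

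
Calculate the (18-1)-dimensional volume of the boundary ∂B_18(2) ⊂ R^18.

|∂B_18(2)| = 2048·π^9/315 ≈ 193806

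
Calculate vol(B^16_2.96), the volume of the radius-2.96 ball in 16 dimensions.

V_16(2.96) = π^(16/2) · (2.96)^16 / Γ(16/2 + 1) ≈ 8.17233e+06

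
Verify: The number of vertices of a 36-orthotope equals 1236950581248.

False. The 36-cube has 2^36 = 68719476736 vertices.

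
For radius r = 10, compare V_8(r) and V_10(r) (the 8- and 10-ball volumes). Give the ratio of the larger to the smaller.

V_8(10) ≈ 4.05871e+08, V_10(10) ≈ 2.55016e+10. The 10-ball is larger by a factor of 62.83.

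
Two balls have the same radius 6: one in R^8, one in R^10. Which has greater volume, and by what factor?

V_8(6) ≈ 6.81708e+06, V_10(6) ≈ 1.54199e+08. The 10-ball is larger by a factor of 22.62.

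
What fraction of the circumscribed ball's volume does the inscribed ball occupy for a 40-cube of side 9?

V_in/V_out = n^(-n/2) = 40^(-40/2) ≈ 9.09495e-33.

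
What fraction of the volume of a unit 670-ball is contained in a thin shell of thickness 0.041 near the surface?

1 - (1-0.041)^670 ≈ 1 - 6.584e-13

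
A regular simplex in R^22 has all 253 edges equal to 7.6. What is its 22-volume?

V = (7.6^22 / 22!) · √((22+1) / 2^22) ≈ 4.97355e-05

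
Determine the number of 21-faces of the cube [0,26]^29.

Choose 21 of 29 axes to span the face (C(29,21) = 4292145 ways), then fix each of the remaining 8 coordinates at one of its two extreme values (2^8 = 256 ways): 4292145·256 = 1098789120.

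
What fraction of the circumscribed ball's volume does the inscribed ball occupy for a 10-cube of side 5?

V_in/V_out = n^(-n/2) = 10^(-10/2) ≈ 1e-05.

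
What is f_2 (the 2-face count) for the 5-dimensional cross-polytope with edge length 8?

Number of 2-faces = 2^(2+1) · C(5,2+1) = 8 · 10 = 80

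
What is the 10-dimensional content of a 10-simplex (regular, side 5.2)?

Volume = 5.2^10 · √(11/2^10) / 10! ≈ 0.412873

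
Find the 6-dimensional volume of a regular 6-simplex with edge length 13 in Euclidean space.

Volume = 13^6 · √(7/2^6) / 6! ≈ 2217.11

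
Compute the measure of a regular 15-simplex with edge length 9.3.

For a regular n-simplex with edge a, V = (a^n / n!)·√((n+1)/2^n). With a=9.3, n=15: V ≈ 5.68957.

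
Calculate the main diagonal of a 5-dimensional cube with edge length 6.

Diagonal = √5 · 6 ≈ 13.4164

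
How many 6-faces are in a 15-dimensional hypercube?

An n-cube has C(n,k)·2^(n-k) k-faces. Here C(15,6)·2^9 = 5005·512 = 2562560.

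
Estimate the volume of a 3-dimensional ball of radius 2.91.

The n-ball volume is π^(n/2)·r^n/Γ(n/2+1). With n=3, r=2.91: V ≈ 103.221.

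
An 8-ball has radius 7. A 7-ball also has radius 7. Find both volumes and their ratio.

V_8(7) ≈ 2.33977e+07. V_7(7) ≈ 3.89105e+06. Ratio V_8/V_7 ≈ 6.013.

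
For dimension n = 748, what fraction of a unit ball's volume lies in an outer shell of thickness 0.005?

1 - (1-0.005)^748 ≈ 0.976468 ≈ 97.65%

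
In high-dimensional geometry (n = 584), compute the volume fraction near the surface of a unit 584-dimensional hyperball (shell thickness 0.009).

1 - (1-0.009)^584 ≈ 0.994907 ≈ 99.49%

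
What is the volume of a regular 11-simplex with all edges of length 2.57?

V_11 = √(12) · 2.57^11 / (11! · 2^(11/2)) ≈ 6.1949e-05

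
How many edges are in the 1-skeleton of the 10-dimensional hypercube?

An n-cube has n·2^(n-1) edges. With n = 10: 10·512 = 5120.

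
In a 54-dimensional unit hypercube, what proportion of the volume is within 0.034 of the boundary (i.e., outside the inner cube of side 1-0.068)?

1 - (1 - 2·0.034)^54 = 1 - 0.932^54 ≈ 0.977692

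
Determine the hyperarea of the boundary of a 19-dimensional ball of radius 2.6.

S_19(2.6) = 2·π^(19/2)·(2.6)^18 / Γ(19/2) ≈ 2.61133e+07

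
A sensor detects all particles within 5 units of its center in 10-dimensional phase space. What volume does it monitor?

Volume = π^{10/2}·(5)^10/Γ(6) = 1953125·π^5/24 ≈ 2.49039e+07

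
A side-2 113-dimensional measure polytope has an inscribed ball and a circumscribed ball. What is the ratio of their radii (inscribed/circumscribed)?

For an n-cube of any side s, the inradius is s/2 and the circumradius is s√n/2, so the ratio is 1/√113 ≈ 0.0940721.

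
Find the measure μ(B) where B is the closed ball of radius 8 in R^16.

V_16(8) = π^(16/2) · (8)^16 / Γ(16/2 + 1) = 2199023255552·π^8/315 ≈ 6.62397e+13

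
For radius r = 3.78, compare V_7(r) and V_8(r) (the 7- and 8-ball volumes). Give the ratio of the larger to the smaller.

V_7(3.78) ≈ 52098.2, V_8(3.78) ≈ 169170. The 8-ball is larger by a factor of 3.247.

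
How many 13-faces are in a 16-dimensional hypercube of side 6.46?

f_13(16-cube) = (16 choose 13) · 2^3 = 4480.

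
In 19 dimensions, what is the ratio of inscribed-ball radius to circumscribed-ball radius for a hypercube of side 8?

For an n-cube of any side s, the inradius is s/2 and the circumradius is s√n/2, so the ratio is 1/√19 ≈ 0.229416.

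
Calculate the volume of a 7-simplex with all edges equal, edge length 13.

For a regular n-simplex with edge a, V = (a^n / n!)·√((n+1)/2^n). With a=13, n=7: V ≈ 3112.53.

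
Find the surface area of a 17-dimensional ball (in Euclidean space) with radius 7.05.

The surface area of an n-ball is 2π^(n/2) r^(n-1) / Γ(n/2). For n=17, r=7.05: 8.92556e+13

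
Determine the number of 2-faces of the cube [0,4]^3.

Number of 2-faces = C(3,2) · 2^(3-2) = 3 · 2 = 6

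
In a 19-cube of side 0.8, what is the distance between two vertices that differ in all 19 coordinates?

d = √(0.8² + 0.8² + ... + 0.8²) [19 terms] = √(19·0.8²) = 0.8√19 ≈ 3.48712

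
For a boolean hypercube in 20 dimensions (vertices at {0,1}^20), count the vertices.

An n-cube has 2^n vertices; for n = 20 that is 2^20 = 1048576.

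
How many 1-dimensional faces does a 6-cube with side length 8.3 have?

f_1(6-cube) = (6 choose 1) · 2^5 = 192.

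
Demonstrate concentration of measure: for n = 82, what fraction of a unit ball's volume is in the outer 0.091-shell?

1 - (1-0.091)^82 ≈ 0.9996 ≈ 99.9600%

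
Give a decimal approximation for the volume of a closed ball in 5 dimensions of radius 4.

The n-ball volume is π^(n/2)·r^n/Γ(n/2+1). With n=5, r=4: V = 8192·π^2/15 ≈ 5390.12.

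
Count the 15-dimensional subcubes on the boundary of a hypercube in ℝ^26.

An n-cube has C(n,k)·2^(n-k) k-faces. Here C(26,15)·2^11 = 7726160·2048 = 15823175680.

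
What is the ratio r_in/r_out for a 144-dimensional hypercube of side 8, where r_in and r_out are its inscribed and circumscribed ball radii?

r_in = 8/2 (half the side); r_out = 8√144/2 (half the diagonal). Ratio = 1/√144 ≈ 0.0833333.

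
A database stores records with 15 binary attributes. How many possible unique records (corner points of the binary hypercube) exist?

The 15-cube has 2^15 = 32768 vertices.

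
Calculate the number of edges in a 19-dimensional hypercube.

An n-cube has n·2^(n-1) edges. With n = 19: 19·262144 = 4980736.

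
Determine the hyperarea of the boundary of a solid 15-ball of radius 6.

S_15(6) = 2·π^(15/2)·(6)^14 / Γ(15/2) = 743008370688·π^7/5005 ≈ 4.48372e+11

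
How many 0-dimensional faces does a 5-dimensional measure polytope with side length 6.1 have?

Number of 0-faces = C(5,0) · 2^(5-0) = 1 · 32 = 32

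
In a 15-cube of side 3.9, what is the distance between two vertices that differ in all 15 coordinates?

The space diagonal of an n-cube of side s is s√n. Here 3.9·√15 ≈ 15.1046.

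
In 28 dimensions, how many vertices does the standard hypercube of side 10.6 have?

The 28-cube has 2^28 = 268435456 vertices.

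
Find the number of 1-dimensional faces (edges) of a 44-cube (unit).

An n-cube has n·2^(n-1) edges. With n = 44: 44·8796093022208 = 387028092977152.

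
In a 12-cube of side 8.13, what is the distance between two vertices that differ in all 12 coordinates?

The space diagonal of an n-cube of side s is s√n. Here 8.13·√12 ≈ 28.1631.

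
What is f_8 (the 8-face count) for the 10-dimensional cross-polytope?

Number of 8-faces = 2^(8+1) · C(10,8+1) = 512 · 10 = 5120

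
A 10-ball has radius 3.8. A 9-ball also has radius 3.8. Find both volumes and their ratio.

V_10(3.8) ≈ 1.60105e+06. V_9(3.8) ≈ 544967. Ratio V_10/V_9 ≈ 2.938.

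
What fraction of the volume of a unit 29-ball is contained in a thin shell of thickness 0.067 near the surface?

1 - (1-0.067)^29 ≈ 0.866166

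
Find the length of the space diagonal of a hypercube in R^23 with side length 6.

d = √(6² + 6² + ... + 6²) [23 terms] = √(23·6²) = 6√23 ≈ 28.775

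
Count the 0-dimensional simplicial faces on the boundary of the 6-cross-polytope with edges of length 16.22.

An n-cross-polytope has 2^(k+1)·C(n,k+1) k-faces. Here 2^1·C(6,1) = 2·6 = 12.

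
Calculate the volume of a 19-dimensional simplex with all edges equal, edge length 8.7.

Volume = 8.7^19 · √(20/2^19) / 19! ≈ 0.0360165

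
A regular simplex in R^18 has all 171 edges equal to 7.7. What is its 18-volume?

Volume = 7.7^18 · √(19/2^18) / 18! ≈ 0.0120392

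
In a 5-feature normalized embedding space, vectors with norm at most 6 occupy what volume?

V = 20736·π^2/5 ≈ 40931.2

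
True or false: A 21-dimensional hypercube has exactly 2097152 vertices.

True. The 21-cube has 2^21 = 2097152 vertices.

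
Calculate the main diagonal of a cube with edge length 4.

||(4,4,...,4)|| = √(3)·4 ≈ 6.9282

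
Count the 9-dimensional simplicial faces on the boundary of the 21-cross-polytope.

Number of 9-faces = 2^(9+1) · C(21,9+1) = 1024 · 352716 = 361181184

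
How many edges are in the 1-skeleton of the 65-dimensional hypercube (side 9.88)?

Each of the 2^65 = 36893488147419103232 vertices has degree 65; total edges = 65·2^65/2 = 1199038364791120855040.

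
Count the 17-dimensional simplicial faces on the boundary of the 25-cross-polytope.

Number of 17-faces = 2^(17+1) · C(25,17+1) = 262144 · 480700 = 126012620800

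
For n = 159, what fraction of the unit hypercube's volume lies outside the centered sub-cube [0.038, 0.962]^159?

1 - (1 - 2·0.038)^159 = 1 - 0.924^159 ≈ 0.9999965179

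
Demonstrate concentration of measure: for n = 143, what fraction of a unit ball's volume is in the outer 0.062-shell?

1 - (1-0.062)^143 ≈ 0.999894 ≈ 99.9894%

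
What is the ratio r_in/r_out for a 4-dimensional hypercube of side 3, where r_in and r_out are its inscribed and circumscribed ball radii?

r_in / r_out = (3/2) / (3√4/2) = 1/√4 ≈ 0.5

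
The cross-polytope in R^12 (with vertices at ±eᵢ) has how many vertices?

Number of vertices = 2n = 24.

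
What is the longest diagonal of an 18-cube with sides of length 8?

d = √(8² + 8² + ... + 8²) [18 terms] = √(18·8²) = 8√18 ≈ 33.9411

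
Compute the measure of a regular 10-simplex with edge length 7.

V_10 = √(11) · 7^10 / (10! · 2^(10/2)) ≈ 8.06796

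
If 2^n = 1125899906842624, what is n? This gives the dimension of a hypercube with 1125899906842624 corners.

Since 2^n = 1125899906842624, we have n = 50.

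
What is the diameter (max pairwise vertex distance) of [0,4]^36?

Diagonal = √36 · 4 = 24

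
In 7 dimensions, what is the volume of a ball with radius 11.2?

Volume = π^{7/2}·(11.2)^7/Γ(9/2) ≈ 1.0445e+08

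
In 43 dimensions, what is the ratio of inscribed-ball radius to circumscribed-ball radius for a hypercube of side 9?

For an n-cube of any side s, the inradius is s/2 and the circumradius is s√n/2, so the ratio is 1/√43 ≈ 0.152499.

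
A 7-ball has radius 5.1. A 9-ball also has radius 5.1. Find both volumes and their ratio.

V_7(5.1) ≈ 424006. V_9(5.1) ≈ 7.69926e+06. Ratio V_7/V_9 ≈ 0.05507.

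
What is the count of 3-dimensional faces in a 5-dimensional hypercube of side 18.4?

Choose 3 of 5 axes to span the face (C(5,3) = 10 ways), then fix each of the remaining 2 coordinates at one of its two extreme values (2^2 = 4 ways): 10·4 = 40.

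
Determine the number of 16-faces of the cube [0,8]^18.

Choose 16 of 18 axes to span the face (C(18,16) = 153 ways), then fix each of the remaining 2 coordinates at one of its two extreme values (2^2 = 4 ways): 153·4 = 612.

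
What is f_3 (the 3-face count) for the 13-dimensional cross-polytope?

An n-cross-polytope has 2^(k+1)·C(n,k+1) k-faces. Here 2^4·C(13,4) = 16·715 = 11440.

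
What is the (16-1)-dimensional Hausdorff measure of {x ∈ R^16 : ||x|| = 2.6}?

S = n·V_n(r)/r = 16·V_16(2.6)/2.6 (volume-to-surface relation), giving 6.31537e+06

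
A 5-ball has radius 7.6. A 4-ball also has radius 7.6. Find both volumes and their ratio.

V_5(7.6) ≈ 133465. V_4(7.6) ≈ 16463.6. Ratio V_5/V_4 ≈ 8.107.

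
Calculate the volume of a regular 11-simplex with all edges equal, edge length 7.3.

Volume = 7.3^11 · √(12/2^11) / 11! ≈ 6.01619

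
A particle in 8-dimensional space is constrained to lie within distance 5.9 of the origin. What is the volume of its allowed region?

Volume = π^{8/2}·(5.9)^8/Γ(5) ≈ 5.95942e+06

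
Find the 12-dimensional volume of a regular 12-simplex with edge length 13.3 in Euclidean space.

Volume = 13.3^12 · √(13/2^12) / 12! ≈ 3603.08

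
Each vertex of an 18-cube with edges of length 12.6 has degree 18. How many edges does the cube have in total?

Number of 1-faces = C(18,1)·2^(18-1) = 18·131072 = 2359296.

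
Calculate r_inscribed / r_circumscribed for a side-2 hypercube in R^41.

r_in / r_out = (2/2) / (2√41/2) = 1/√41 ≈ 0.156174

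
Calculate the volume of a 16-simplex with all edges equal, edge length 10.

Volume = 10^16 · √(17/2^16) / 16! ≈ 7.69777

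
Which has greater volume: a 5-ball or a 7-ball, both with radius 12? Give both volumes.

V_5(12) ≈ 1.3098e+06. V_7(12) ≈ 1.69297e+08. The 7-ball is larger.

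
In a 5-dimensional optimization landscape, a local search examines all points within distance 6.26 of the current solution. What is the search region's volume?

V_5(6.26) = π^(5/2) · (6.26)^5 / Γ(5/2 + 1) ≈ 50602.3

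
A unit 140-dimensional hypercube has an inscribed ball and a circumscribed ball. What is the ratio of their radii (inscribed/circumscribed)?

r_in / r_out = (1/2) / (1√140/2) = 1/√140 ≈ 0.0845154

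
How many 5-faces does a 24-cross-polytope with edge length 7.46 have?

Each 5-face is the convex hull of 6 vertices, one chosen as ±e_i from each of 6 distinct axes: 2^6·C(24,6) = 8614144.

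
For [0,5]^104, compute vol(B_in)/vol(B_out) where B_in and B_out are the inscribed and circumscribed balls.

Volume scales as r^n, and r_in/r_out = 1/√104, giving (1/√104)^104 ≈ 1.30097e-105.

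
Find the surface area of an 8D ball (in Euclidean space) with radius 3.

The surface area of an n-ball is 2π^(n/2) r^(n-1) / Γ(n/2). For n=8, r=3: 729·π^4 ≈ 71011.2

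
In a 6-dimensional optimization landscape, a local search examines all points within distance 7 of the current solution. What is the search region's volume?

V_6(7) = π^(6/2) · (7)^6 / Γ(6/2 + 1) = 117649·π^3/6 ≈ 607976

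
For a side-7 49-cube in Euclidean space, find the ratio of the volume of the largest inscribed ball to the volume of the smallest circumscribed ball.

V_in / V_out = (r_in/r_out)^49 = (1/√49)^49 = 49^(-49/2) ≈ 3.89221e-42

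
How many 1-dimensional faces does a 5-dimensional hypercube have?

Number of 1-faces = C(5,1) · 2^(5-1) = 5 · 16 = 80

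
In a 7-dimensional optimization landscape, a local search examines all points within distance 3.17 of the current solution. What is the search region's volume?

Volume = π^{7/2}·(3.17)^7/Γ(9/2) ≈ 15198.3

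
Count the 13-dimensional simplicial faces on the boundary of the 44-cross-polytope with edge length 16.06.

Number of 13-faces = 2^(13+1) · C(44,13+1) = 16384 · 114955808528 = 1883435966922752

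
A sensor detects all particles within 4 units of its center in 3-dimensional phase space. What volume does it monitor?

V = 256·π/3 ≈ 268.083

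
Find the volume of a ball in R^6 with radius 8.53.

V_6(8.53) = π^(6/2) · (8.53)^6 / Γ(6/2 + 1) ≈ 1.99064e+06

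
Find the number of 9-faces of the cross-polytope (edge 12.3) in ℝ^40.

Number of 9-faces = 2^(9+1) · C(40,9+1) = 1024 · 847660528 = 868004380672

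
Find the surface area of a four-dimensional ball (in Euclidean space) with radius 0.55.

The surface area of an n-ball is 2π^(n/2) r^(n-1) / Γ(n/2). For n=4, r=0.55: 3.28411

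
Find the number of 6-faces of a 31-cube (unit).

f_6(31-cube) = (31 choose 6) · 2^25 = 24705490747392.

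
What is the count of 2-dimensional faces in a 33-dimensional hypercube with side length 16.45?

f_2(33-cube) = (33 choose 2) · 2^31 = 1133871366144.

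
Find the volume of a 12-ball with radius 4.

V_12(4) = π^(12/2) · (4)^12 / Γ(12/2 + 1) = 1048576·π^6/45 ≈ 2.2402e+07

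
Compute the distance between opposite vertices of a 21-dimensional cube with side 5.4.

||(5.4,5.4,...,5.4)|| = √(21)·5.4 ≈ 24.7459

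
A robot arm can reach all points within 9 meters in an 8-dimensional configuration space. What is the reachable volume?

V = 14348907·π^4/8 ≈ 1.74714e+08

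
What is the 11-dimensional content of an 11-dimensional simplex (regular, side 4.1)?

V = (4.1^11 / 11!) · √((11+1) / 2^11) ≈ 0.0105534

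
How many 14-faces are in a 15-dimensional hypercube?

An n-cube has C(n,k)·2^(n-k) k-faces. Here C(15,14)·2^1 = 15·2 = 30.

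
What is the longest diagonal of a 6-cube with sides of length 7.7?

Diagonal = √6 · 7.7 ≈ 18.8611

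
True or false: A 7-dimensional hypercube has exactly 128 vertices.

True. The 7-cube has 2^7 = 128 vertices.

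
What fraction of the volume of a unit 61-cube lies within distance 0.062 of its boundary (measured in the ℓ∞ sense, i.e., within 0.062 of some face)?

The inner cube has side 1-2·0.062 = 0.876 and volume (0.876)^61 ≈ 0.000311, so the shell holds 0.999689 of the volume.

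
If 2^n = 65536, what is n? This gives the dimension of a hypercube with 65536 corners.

Since 2^n = 65536, we have n = 16.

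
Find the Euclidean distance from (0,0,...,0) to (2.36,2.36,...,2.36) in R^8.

The space diagonal of an n-cube of side s is s√n. Here 2.36·√8 ≈ 6.67509.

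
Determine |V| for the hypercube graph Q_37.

The 37-cube has 2^37 = 137438953472 vertices.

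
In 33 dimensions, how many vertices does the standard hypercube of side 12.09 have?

The 33-cube has 2^33 = 8589934592 vertices.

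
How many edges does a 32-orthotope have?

Each of the 2^32 = 4294967296 vertices has degree 32; total edges = 32·2^32/2 = 68719476736.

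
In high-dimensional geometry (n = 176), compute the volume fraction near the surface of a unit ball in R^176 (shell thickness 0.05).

1 - (1-0.05)^176 ≈ 0.99988 ≈ 99.9880%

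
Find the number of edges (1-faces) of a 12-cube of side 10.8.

An n-cube has C(n,k)·2^(n-k) k-faces. Here C(12,1)·2^11 = 12·2048 = 24576.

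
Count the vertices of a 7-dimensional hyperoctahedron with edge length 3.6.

An n-cross-polytope has 2n vertices; here n = 7, giving 14.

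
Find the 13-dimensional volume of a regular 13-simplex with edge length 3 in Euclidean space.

V_13 = √(14) · 3^13 / (13! · 2^(13/2)) ≈ 1.05844e-05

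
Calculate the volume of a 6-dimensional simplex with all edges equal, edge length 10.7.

V_6 = √(7) · 10.7^6 / (6! · 2^(6/2)) ≈ 689.333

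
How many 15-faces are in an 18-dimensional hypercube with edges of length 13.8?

Choose 15 of 18 axes to span the face (C(18,15) = 816 ways), then fix each of the remaining 3 coordinates at one of its two extreme values (2^3 = 8 ways): 816·8 = 6528.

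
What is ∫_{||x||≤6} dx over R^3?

V_3(6) = π^(3/2) · (6)^3 / Γ(3/2 + 1) = 288·π ≈ 904.779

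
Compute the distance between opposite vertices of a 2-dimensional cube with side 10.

||(10,10,...,10)|| = √(2)·10 ≈ 14.1421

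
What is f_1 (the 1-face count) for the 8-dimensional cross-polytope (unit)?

f_1(8-orthoplex) = 2^2 · (8 choose 2) = 112.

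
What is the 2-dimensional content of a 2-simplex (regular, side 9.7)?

Area = (√3/4) · 9.7² = 40.7422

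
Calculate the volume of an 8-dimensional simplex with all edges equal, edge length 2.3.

V = (2.3^8 / 8!) · √((8+1) / 2^8) ≈ 0.00364169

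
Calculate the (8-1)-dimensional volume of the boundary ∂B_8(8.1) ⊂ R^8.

The surface area of an n-ball is 2π^(n/2) r^(n-1) / Γ(n/2). For n=8, r=8.1: 7.42803e+07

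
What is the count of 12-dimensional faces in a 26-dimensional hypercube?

Choose 12 of 26 axes to span the face (C(26,12) = 9657700 ways), then fix each of the remaining 14 coordinates at one of its two extreme values (2^14 = 16384 ways): 9657700·16384 = 158231756800.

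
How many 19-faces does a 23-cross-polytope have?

An n-cross-polytope has 2^(k+1)·C(n,k+1) k-faces. Here 2^20·C(23,20) = 1048576·1771 = 1857028096.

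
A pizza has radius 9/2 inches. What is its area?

V_2(9/2) = π^(2/2) · (9/2)^2 / Γ(2/2 + 1) = 81·π/4 ≈ 63.6173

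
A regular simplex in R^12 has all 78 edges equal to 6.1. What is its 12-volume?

V = (6.1^12 / 12!) · √((12+1) / 2^12) ≈ 0.312186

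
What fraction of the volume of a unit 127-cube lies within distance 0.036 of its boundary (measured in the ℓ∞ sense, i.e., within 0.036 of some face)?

Shell fraction = 1 - (1-0.072)^127 ≈ 0.999924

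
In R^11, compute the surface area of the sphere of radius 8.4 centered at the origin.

|∂B_11(8.4)| ≈ 3.62485e+10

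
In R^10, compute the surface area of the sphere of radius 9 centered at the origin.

|∂B_10(9)| = 129140163·π^5/4 ≈ 9.87986e+09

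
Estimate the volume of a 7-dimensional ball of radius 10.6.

V_7(10.6) = π^(7/2) · (10.6)^7 / Γ(7/2 + 1) ≈ 7.1043e+07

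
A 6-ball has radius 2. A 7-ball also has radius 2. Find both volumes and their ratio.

V_6(2) ≈ 330.734. V_7(2) ≈ 604.77. Ratio V_6/V_7 ≈ 0.5469.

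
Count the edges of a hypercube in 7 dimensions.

The 7-cube has n·2^(n-1) = 7·2^6 = 7·64 = 448 edges.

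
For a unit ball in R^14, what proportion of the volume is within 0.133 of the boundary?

Shell fraction = 1 - (1-0.133)^14 ≈ 0.864398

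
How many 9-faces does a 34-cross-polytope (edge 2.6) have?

Each 9-face is the convex hull of 10 vertices, one chosen as ±e_i from each of 10 distinct axes: 2^10·C(34,10) = 134275215360.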